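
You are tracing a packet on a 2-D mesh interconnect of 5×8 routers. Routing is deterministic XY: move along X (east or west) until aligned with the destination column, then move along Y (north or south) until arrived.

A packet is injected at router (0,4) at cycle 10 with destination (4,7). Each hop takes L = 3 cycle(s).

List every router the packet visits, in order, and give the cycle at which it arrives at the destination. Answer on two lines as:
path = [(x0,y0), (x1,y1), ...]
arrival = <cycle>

t=10: at (0,4)
t=13: at (1,4) after E
t=16: at (2,4) after E
t=19: at (3,4) after E
t=22: at (4,4) after E
t=25: at (4,5) after N
t=28: at (4,6) after N
t=31: at (4,7) after N

path = [(0,4), (1,4), (2,4), (3,4), (4,4), (4,5), (4,6), (4,7)]
arrival = 31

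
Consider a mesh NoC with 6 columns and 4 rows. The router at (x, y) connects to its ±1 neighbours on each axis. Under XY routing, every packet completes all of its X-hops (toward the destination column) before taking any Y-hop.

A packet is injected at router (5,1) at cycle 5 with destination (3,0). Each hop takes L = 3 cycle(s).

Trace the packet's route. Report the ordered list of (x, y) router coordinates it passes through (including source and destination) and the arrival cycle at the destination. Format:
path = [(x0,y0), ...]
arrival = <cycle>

path = [(5,1), (4,1), (3,1), (3,0)]
arrival = 14

hop 0: (5,1) @ cyc 5
hop 1: (4,1) @ cyc 8  [W]
hop 2: (3,1) @ cyc 11  [W]
hop 3: (3,0) @ cyc 14  [S]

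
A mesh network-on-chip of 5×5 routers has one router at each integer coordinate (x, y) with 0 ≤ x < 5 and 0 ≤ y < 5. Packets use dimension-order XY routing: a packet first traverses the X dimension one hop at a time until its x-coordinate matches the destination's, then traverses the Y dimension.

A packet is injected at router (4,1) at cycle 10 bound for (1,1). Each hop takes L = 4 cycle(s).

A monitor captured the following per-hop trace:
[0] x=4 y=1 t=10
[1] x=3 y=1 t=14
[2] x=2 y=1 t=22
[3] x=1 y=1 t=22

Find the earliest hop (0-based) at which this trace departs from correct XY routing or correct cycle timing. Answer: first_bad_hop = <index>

[1] (-1,+0) / 4c ⇒ ok
[2] (-1,+0) / 8c ⇒ BAD: Δcyc=8≠L

first_bad_hop = 2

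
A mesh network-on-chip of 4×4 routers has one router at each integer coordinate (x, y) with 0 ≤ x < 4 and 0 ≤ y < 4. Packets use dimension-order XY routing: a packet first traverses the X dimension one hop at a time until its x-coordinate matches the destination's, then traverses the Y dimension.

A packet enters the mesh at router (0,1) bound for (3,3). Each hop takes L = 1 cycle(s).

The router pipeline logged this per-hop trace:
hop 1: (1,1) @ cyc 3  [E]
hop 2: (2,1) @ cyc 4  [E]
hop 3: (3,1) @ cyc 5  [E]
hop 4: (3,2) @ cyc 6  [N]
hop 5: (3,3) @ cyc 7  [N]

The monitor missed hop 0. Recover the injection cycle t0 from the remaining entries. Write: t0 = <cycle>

t0 = 2

The first recorded entry is hop 1 at cycle 3.
Subtract one hop: t0 = 3 − 1 = 2.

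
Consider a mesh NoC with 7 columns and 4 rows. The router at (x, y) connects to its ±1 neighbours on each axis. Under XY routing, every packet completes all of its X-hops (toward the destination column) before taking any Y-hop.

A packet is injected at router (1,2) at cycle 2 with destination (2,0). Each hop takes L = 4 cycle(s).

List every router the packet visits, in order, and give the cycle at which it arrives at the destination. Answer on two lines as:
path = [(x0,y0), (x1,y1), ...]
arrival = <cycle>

path = [(1,2), (2,2), (2,1), (2,0)]
arrival = 14

src (1,2)  cyc=2
E→(2,2)  cyc=6
S→(2,1)  cyc=10
S→(2,0)  cyc=14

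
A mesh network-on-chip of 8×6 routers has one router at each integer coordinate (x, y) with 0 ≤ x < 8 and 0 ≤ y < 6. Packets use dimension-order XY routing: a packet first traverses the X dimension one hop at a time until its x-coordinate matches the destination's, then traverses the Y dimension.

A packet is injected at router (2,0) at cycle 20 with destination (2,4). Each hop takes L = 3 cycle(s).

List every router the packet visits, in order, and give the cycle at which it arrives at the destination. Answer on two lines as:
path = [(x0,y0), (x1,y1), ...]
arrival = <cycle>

src (2,0)  cyc=20
N→(2,1)  cyc=23
N→(2,2)  cyc=26
N→(2,3)  cyc=29
N→(2,4)  cyc=32

path = [(2,0), (2,1), (2,2), (2,3), (2,4)]
arrival = 32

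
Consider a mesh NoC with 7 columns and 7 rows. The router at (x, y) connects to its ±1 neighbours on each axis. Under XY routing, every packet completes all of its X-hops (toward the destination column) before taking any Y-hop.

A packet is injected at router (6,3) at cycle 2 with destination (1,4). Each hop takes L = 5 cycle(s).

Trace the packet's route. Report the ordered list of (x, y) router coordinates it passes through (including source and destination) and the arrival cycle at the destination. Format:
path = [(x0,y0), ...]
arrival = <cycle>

path = [(6,3), (5,3), (4,3), (3,3), (2,3), (1,3), (1,4)]
arrival = 32

#0 — 6,3 | c2
#1 — 5,3 | c7 | W
#2 — 4,3 | c12 | W
#3 — 3,3 | c17 | W
#4 — 2,3 | c22 | W
#5 — 1,3 | c27 | W
#6 — 1,4 | c32 | N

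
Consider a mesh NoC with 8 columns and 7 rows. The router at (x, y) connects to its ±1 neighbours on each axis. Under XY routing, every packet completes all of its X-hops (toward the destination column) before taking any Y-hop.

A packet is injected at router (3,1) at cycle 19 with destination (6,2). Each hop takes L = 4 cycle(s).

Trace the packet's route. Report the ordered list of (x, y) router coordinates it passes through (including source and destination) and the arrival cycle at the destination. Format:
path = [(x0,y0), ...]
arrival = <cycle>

path = [(3,1), (4,1), (5,1), (6,1), (6,2)]
arrival = 35

#0 — 3,1 | c19
#1 — 4,1 | c23 | E
#2 — 5,1 | c27 | E
#3 — 6,1 | c31 | E
#4 — 6,2 | c35 | N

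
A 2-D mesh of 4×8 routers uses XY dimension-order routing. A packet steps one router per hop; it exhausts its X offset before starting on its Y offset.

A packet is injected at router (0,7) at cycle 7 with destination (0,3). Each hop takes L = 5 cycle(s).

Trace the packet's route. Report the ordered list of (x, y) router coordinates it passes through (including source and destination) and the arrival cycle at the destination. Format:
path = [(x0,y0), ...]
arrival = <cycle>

#0 — 0,7 | c7
#1 — 0,6 | c12 | S
#2 — 0,5 | c17 | S
#3 — 0,4 | c22 | S
#4 — 0,3 | c27 | S

path = [(0,7), (0,6), (0,5), (0,4), (0,3)]
arrival = 27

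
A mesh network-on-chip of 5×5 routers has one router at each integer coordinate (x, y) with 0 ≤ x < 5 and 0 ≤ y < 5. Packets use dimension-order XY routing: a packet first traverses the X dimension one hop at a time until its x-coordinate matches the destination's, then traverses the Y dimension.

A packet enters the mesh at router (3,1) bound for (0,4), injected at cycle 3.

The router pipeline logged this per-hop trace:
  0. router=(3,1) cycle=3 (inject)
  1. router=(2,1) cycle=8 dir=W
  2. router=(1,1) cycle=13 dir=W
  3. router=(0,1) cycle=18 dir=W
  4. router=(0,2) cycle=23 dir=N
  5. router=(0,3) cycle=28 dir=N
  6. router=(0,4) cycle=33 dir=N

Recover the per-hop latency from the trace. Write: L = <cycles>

L = 5

Between hops 0 and 1 the cycle counter advances 8 − 3 = 5.
Per-hop latency L = Δcyc = 5.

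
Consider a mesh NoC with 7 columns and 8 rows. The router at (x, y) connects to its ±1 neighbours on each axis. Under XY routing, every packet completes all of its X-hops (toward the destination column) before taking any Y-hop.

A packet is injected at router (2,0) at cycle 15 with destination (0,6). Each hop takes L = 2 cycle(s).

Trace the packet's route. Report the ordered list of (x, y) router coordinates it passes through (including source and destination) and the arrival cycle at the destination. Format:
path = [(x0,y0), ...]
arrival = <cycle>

src (2,0)  cyc=15
W→(1,0)  cyc=17
W→(0,0)  cyc=19
N→(0,1)  cyc=21
N→(0,2)  cyc=23
N→(0,3)  cyc=25
N→(0,4)  cyc=27
N→(0,5)  cyc=29
N→(0,6)  cyc=31

path = [(2,0), (1,0), (0,0), (0,1), (0,2), (0,3), (0,4), (0,5), (0,6)]
arrival = 31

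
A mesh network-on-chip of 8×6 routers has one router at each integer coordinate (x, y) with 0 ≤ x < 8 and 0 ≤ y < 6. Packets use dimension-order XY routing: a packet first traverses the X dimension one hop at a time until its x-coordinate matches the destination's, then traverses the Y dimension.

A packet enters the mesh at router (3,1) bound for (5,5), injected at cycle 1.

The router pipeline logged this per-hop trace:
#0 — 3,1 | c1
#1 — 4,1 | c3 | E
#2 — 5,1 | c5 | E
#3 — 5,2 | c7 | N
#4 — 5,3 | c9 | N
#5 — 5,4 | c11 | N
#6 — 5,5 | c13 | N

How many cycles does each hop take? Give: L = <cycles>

L = 2

From hop 0 (1) to hop 1 (3): +2 cycles.
One hop costs L cycles, so L = 2.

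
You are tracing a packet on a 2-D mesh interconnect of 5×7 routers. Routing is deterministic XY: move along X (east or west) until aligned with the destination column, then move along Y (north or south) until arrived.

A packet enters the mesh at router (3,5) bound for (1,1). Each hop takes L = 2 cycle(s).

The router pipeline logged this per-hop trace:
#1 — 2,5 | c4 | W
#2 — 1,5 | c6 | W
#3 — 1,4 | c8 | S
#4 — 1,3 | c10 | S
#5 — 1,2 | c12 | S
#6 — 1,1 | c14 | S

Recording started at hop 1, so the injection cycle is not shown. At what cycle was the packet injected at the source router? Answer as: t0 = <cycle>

t0 = 2

The first recorded entry is hop 1 at cycle 4.
Subtract one hop: t0 = 4 − 2 = 2.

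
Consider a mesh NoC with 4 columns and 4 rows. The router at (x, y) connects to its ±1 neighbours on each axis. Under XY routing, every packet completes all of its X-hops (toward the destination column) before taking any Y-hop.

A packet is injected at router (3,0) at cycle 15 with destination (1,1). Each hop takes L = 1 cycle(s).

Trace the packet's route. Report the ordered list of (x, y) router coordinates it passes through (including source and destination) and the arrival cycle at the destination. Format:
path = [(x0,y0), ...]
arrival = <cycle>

path = [(3,0), (2,0), (1,0), (1,1)]
arrival = 18

  0. router=(3,0) cycle=15 (inject)
  1. router=(2,0) cycle=16 dir=W
  2. router=(1,0) cycle=17 dir=W
  3. router=(1,1) cycle=18 dir=N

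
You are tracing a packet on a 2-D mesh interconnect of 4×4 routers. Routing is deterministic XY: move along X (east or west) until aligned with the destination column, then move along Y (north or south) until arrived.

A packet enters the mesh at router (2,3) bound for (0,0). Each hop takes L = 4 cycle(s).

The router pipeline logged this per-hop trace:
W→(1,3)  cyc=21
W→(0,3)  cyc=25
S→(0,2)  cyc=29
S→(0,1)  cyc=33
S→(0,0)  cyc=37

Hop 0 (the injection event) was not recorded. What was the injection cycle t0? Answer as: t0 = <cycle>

At hop 1 the cycle is 21; in general cyc_k = t0 + kL.
t0 = cyc[1] − L = 21 − 4 = 17.

t0 = 17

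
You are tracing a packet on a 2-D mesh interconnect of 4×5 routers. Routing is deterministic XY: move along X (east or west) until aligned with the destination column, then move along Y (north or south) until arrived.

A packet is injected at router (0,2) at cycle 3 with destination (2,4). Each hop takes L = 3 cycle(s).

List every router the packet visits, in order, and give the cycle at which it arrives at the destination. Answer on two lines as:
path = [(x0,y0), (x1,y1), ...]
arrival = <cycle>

path = [(0,2), (1,2), (2,2), (2,3), (2,4)]
arrival = 15

src (0,2)  cyc=3
E→(1,2)  cyc=6
E→(2,2)  cyc=9
N→(2,3)  cyc=12
N→(2,4)  cyc=15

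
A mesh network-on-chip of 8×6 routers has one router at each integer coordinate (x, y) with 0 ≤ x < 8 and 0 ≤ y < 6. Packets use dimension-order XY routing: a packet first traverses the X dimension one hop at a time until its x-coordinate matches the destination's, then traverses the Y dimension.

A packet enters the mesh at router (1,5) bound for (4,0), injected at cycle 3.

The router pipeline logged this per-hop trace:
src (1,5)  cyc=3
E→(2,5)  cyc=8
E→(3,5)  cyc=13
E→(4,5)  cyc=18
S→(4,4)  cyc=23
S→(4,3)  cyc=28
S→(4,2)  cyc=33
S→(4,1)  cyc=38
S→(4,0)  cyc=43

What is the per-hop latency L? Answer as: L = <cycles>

From hop 0 (3) to hop 1 (8): +5 cycles.
Per-hop latency L = Δcyc = 5.

L = 5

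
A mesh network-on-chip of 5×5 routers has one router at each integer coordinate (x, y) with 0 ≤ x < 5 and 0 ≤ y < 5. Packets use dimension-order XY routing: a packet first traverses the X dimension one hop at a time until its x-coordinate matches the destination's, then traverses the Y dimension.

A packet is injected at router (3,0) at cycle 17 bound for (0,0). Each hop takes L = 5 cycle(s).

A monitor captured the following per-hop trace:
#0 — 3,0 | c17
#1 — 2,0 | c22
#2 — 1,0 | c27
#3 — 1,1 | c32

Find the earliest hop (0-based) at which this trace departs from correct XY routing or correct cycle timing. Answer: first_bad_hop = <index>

first_bad_hop = 3

check 1→ d=(-1,0) cyc+5: ok
check 2→ d=(-1,0) cyc+5: ok
check 3→ d=(0,1) cyc+5: BAD: Y-move but x=1≠0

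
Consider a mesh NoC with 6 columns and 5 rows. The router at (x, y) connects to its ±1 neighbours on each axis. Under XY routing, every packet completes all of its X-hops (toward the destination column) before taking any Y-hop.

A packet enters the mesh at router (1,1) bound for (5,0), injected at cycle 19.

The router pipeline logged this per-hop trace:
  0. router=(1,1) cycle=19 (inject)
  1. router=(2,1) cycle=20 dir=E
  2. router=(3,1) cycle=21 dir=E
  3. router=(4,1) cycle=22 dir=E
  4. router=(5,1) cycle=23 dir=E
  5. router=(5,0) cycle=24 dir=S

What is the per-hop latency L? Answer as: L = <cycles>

L = 1

Between hops 0 and 1 the cycle counter advances 20 − 19 = 1.
That increment is L by definition: L = 1.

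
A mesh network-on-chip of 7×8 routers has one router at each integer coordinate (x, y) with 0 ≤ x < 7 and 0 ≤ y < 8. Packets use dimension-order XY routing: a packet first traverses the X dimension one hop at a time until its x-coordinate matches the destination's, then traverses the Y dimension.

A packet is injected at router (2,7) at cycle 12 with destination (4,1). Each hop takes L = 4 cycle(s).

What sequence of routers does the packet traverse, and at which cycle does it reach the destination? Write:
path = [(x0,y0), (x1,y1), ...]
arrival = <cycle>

src (2,7)  cyc=12
E→(3,7)  cyc=16
E→(4,7)  cyc=20
S→(4,6)  cyc=24
S→(4,5)  cyc=28
S→(4,4)  cyc=32
S→(4,3)  cyc=36
S→(4,2)  cyc=40
S→(4,1)  cyc=44

path = [(2,7), (3,7), (4,7), (4,6), (4,5), (4,4), (4,3), (4,2), (4,1)]
arrival = 44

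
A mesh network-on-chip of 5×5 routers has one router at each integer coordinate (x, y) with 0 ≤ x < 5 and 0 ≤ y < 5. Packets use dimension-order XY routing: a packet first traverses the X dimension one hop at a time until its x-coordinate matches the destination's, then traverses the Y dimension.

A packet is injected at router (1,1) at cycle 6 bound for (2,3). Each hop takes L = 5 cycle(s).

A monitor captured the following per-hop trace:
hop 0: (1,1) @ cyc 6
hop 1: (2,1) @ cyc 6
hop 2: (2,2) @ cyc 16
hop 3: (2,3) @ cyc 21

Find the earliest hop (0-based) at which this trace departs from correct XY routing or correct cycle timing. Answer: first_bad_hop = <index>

check 1→ d=(1,0) cyc+0: BAD: Δcyc=0≠L

first_bad_hop = 1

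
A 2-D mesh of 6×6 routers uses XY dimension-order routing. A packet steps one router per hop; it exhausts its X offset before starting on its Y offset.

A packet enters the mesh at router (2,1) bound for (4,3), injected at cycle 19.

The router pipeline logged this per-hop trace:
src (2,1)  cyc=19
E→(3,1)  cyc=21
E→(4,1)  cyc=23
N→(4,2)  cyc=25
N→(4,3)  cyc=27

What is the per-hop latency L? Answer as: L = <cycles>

Δcyc across hop 0→1: 21 − 19 = 2.
One hop costs L cycles, so L = 2.

L = 2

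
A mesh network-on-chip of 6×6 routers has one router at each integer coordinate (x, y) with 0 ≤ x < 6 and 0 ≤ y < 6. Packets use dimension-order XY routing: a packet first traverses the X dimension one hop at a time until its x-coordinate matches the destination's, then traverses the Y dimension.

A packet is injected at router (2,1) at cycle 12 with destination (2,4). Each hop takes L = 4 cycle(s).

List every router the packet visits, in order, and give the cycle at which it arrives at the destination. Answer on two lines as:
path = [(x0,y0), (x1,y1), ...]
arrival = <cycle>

path = [(2,1), (2,2), (2,3), (2,4)]
arrival = 24

  0. router=(2,1) cycle=12 (inject)
  1. router=(2,2) cycle=16 dir=N
  2. router=(2,3) cycle=20 dir=N
  3. router=(2,4) cycle=24 dir=N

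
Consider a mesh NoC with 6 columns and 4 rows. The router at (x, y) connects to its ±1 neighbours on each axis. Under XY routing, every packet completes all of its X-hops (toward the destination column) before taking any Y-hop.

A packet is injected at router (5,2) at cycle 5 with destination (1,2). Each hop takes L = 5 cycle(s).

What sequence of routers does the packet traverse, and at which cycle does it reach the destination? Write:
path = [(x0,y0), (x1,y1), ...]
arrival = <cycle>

path = [(5,2), (4,2), (3,2), (2,2), (1,2)]
arrival = 25

src (5,2)  cyc=5
W→(4,2)  cyc=10
W→(3,2)  cyc=15
W→(2,2)  cyc=20
W→(1,2)  cyc=25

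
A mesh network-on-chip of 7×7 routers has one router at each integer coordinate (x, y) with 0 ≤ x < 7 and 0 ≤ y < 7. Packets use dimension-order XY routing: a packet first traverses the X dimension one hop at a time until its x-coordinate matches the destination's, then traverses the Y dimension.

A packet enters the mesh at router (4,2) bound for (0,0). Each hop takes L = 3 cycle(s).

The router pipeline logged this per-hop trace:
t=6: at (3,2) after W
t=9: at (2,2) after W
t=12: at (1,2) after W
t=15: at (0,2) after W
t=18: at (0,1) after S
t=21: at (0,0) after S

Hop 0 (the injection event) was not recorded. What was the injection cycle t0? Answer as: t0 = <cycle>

cyc[1] = 6 and cyc[k] = t0 + k·L for every k.
Subtract one hop: t0 = 6 − 3 = 3.

t0 = 3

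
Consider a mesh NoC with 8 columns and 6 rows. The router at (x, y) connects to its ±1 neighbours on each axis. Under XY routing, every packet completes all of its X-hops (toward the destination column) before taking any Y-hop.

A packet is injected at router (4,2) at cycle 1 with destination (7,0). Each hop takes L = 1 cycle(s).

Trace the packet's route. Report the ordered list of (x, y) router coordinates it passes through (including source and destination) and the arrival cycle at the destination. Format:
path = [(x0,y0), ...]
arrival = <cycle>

  0. router=(4,2) cycle=1 (inject)
  1. router=(5,2) cycle=2 dir=E
  2. router=(6,2) cycle=3 dir=E
  3. router=(7,2) cycle=4 dir=E
  4. router=(7,1) cycle=5 dir=S
  5. router=(7,0) cycle=6 dir=S

path = [(4,2), (5,2), (6,2), (7,2), (7,1), (7,0)]
arrival = 6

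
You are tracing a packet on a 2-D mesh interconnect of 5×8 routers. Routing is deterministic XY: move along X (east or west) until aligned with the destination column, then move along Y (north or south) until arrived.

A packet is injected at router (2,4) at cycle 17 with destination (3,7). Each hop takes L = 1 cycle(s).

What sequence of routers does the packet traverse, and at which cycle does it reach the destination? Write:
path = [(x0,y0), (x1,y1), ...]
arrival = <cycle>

t=17: at (2,4)
t=18: at (3,4) after E
t=19: at (3,5) after N
t=20: at (3,6) after N
t=21: at (3,7) after N

path = [(2,4), (3,4), (3,5), (3,6), (3,7)]
arrival = 21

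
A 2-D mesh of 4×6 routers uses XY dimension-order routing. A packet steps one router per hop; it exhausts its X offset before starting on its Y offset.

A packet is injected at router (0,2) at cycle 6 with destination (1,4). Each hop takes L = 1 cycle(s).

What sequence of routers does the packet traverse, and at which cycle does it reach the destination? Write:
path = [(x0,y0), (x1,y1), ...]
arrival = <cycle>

#0 — 0,2 | c6
#1 — 1,2 | c7 | E
#2 — 1,3 | c8 | N
#3 — 1,4 | c9 | N

path = [(0,2), (1,2), (1,3), (1,4)]
arrival = 9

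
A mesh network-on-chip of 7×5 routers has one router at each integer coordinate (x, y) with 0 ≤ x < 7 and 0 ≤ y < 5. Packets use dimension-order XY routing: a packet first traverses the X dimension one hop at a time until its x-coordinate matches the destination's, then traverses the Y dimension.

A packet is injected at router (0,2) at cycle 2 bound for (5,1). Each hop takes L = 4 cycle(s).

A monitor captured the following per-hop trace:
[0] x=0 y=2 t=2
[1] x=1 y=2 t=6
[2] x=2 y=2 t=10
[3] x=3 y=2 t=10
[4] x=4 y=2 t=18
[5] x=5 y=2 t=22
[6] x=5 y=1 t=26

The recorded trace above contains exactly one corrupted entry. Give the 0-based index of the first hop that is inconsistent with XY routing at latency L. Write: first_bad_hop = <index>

first_bad_hop = 3

  1: Δx=+1 Δy=+0 Δt=4 [ok]
  2: Δx=+1 Δy=+0 Δt=4 [ok]
  3: Δx=+1 Δy=+0 Δt=0 [BAD: Δcyc=0≠L]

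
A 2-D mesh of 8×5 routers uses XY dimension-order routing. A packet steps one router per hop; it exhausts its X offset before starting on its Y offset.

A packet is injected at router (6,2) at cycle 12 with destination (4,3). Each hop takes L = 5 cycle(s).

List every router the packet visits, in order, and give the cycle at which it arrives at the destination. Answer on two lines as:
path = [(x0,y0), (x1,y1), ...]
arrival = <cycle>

path = [(6,2), (5,2), (4,2), (4,3)]
arrival = 27

[0] x=6 y=2 t=12
[1] x=5 y=2 t=17 →W
[2] x=4 y=2 t=22 →W
[3] x=4 y=3 t=27 →N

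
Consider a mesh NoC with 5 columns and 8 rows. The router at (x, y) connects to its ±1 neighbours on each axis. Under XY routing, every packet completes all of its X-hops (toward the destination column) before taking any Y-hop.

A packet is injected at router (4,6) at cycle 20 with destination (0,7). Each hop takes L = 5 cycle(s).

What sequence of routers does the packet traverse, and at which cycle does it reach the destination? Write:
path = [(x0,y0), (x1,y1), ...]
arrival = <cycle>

#0 — 4,6 | c20
#1 — 3,6 | c25 | W
#2 — 2,6 | c30 | W
#3 — 1,6 | c35 | W
#4 — 0,6 | c40 | W
#5 — 0,7 | c45 | N

path = [(4,6), (3,6), (2,6), (1,6), (0,6), (0,7)]
arrival = 45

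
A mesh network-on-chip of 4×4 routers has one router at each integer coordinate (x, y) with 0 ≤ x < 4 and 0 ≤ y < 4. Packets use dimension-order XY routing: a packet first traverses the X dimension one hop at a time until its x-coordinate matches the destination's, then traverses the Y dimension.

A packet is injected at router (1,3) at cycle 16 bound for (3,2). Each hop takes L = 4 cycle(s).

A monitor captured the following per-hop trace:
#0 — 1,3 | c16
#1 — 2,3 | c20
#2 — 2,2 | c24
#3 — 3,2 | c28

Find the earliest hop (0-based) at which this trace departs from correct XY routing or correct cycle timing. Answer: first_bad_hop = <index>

check 1→ d=(1,0) cyc+4: ok
check 2→ d=(0,-1) cyc+4: BAD: Y-move but x=2≠3

first_bad_hop = 2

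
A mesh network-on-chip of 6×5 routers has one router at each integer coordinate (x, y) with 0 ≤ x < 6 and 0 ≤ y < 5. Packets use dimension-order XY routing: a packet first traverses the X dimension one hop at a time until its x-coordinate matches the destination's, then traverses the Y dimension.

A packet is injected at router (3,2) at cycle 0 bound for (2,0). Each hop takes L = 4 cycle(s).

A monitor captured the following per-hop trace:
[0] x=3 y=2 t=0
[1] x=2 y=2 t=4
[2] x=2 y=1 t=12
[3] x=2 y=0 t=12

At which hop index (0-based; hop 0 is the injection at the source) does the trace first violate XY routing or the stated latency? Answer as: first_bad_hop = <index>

hop 1: step (-1,+0), +4 cyc — ok
hop 2: step (+0,-1), +8 cyc — BAD: Δcyc=8≠L

first_bad_hop = 2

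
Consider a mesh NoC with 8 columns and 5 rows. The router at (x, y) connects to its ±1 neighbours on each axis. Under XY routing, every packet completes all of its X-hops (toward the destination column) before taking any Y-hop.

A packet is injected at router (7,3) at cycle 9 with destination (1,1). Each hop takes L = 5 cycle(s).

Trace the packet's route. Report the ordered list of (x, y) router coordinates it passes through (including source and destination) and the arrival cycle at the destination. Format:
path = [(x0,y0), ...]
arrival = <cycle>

path = [(7,3), (6,3), (5,3), (4,3), (3,3), (2,3), (1,3), (1,2), (1,1)]
arrival = 49

[0] x=7 y=3 t=9
[1] x=6 y=3 t=14 →W
[2] x=5 y=3 t=19 →W
[3] x=4 y=3 t=24 →W
[4] x=3 y=3 t=29 →W
[5] x=2 y=3 t=34 →W
[6] x=1 y=3 t=39 →W
[7] x=1 y=2 t=44 →S
[8] x=1 y=1 t=49 →S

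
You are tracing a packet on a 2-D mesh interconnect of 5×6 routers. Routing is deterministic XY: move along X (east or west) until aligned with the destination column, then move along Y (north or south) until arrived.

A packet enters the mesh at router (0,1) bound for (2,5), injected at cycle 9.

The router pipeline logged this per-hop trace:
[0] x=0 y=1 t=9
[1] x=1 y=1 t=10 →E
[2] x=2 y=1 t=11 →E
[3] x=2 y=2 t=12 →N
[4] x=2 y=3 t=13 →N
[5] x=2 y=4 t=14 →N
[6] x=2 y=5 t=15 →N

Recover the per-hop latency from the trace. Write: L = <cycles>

Δcyc across hop 0→1: 10 − 9 = 1.
Per-hop latency L = Δcyc = 1.

L = 1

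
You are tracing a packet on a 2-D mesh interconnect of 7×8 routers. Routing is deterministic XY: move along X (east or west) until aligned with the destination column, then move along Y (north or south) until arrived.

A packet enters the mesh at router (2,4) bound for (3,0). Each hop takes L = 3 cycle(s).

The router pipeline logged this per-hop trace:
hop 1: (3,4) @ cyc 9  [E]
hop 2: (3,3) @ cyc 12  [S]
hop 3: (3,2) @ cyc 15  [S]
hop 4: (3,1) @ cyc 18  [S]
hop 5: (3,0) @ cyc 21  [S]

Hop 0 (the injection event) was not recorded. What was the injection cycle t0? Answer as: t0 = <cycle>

cyc[1] = 9 and cyc[k] = t0 + k·L for every k.
Therefore t0 = 9 − L = 6.

t0 = 6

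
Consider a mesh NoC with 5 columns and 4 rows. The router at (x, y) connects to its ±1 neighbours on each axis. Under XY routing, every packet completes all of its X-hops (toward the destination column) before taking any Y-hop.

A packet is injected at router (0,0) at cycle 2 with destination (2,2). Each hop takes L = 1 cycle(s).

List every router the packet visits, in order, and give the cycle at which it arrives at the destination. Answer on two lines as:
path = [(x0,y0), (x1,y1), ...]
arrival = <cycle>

#0 — 0,0 | c2
#1 — 1,0 | c3 | E
#2 — 2,0 | c4 | E
#3 — 2,1 | c5 | N
#4 — 2,2 | c6 | N

path = [(0,0), (1,0), (2,0), (2,1), (2,2)]
arrival = 6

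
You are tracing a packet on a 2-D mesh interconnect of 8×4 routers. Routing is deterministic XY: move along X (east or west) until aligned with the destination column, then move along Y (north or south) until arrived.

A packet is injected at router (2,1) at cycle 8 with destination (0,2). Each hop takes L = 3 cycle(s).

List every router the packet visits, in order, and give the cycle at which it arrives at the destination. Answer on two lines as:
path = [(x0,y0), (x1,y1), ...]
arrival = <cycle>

t=8: at (2,1)
t=11: at (1,1) after W
t=14: at (0,1) after W
t=17: at (0,2) after N

path = [(2,1), (1,1), (0,1), (0,2)]
arrival = 17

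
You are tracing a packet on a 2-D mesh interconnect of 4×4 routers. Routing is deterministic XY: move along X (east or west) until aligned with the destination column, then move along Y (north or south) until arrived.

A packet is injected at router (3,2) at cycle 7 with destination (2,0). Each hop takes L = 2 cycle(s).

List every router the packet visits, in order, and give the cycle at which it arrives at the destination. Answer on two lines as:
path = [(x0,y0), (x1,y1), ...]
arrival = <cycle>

src (3,2)  cyc=7
W→(2,2)  cyc=9
S→(2,1)  cyc=11
S→(2,0)  cyc=13

path = [(3,2), (2,2), (2,1), (2,0)]
arrival = 13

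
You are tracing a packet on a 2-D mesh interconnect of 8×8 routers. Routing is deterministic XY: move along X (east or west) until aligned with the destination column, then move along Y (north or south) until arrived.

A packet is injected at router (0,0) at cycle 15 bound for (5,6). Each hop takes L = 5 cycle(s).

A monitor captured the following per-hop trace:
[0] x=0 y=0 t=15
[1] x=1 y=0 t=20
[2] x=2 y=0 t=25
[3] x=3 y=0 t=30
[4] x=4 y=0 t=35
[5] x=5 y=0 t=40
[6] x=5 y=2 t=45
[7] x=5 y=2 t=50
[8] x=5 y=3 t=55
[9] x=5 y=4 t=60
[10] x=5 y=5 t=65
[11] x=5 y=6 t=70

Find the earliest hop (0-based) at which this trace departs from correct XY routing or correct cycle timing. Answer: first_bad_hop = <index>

hop 1: step (+1,+0), +5 cyc — ok
hop 2: step (+1,+0), +5 cyc — ok
hop 3: step (+1,+0), +5 cyc — ok
hop 4: step (+1,+0), +5 cyc — ok
hop 5: step (+1,+0), +5 cyc — ok
hop 6: step (+0,+2), +5 cyc — BAD: non-unit step

first_bad_hop = 6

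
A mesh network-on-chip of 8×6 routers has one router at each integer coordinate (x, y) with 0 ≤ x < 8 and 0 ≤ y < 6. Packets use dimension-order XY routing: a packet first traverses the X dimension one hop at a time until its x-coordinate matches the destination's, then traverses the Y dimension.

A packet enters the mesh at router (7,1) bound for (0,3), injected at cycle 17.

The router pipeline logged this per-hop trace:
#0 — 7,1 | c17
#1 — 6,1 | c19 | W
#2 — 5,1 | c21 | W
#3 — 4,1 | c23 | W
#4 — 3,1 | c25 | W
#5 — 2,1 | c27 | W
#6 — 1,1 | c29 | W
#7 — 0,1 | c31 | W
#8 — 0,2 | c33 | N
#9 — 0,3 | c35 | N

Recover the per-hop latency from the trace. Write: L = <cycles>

L = 2

cyc[1] − cyc[0] = 19 − 17 = 2.
Each hop adds L, hence L = 2.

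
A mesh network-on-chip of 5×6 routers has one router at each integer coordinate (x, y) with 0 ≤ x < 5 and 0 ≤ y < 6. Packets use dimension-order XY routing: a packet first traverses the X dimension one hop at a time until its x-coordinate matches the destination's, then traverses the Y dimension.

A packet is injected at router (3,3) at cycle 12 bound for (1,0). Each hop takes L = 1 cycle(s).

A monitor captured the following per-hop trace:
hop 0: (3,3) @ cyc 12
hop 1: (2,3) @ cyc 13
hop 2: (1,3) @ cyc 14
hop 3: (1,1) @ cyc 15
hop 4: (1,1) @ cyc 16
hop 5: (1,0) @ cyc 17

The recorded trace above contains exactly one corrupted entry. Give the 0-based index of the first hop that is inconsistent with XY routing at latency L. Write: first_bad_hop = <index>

hop 1: step (-1,+0), +1 cyc — ok
hop 2: step (-1,+0), +1 cyc — ok
hop 3: step (+0,-2), +1 cyc — BAD: non-unit step

first_bad_hop = 3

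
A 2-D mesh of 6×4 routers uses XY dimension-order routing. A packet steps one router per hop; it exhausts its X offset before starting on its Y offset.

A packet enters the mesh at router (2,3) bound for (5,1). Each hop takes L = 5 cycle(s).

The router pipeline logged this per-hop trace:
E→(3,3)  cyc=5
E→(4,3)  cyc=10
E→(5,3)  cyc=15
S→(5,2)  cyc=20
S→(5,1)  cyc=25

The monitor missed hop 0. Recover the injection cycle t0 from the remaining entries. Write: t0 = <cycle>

At hop 1 the cycle is 5; in general cyc_k = t0 + kL.
Therefore t0 = 5 − L = 0.

t0 = 0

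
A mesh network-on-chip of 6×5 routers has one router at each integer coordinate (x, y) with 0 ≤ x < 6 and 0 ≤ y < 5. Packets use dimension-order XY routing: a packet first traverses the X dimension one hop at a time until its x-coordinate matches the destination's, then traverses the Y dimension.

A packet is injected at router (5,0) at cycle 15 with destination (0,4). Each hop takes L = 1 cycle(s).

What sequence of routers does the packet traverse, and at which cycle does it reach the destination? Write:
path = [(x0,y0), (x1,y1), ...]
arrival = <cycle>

path = [(5,0), (4,0), (3,0), (2,0), (1,0), (0,0), (0,1), (0,2), (0,3), (0,4)]
arrival = 24

  0. router=(5,0) cycle=15 (inject)
  1. router=(4,0) cycle=16 dir=W
  2. router=(3,0) cycle=17 dir=W
  3. router=(2,0) cycle=18 dir=W
  4. router=(1,0) cycle=19 dir=W
  5. router=(0,0) cycle=20 dir=W
  6. router=(0,1) cycle=21 dir=N
  7. router=(0,2) cycle=22 dir=N
  8. router=(0,3) cycle=23 dir=N
  9. router=(0,4) cycle=24 dir=N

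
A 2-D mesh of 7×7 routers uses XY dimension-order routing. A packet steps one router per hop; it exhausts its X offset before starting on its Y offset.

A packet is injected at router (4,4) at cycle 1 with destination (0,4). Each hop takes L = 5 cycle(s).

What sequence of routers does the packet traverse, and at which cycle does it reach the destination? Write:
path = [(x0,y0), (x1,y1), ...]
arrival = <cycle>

path = [(4,4), (3,4), (2,4), (1,4), (0,4)]
arrival = 21

  0. router=(4,4) cycle=1 (inject)
  1. router=(3,4) cycle=6 dir=W
  2. router=(2,4) cycle=11 dir=W
  3. router=(1,4) cycle=16 dir=W
  4. router=(0,4) cycle=21 dir=W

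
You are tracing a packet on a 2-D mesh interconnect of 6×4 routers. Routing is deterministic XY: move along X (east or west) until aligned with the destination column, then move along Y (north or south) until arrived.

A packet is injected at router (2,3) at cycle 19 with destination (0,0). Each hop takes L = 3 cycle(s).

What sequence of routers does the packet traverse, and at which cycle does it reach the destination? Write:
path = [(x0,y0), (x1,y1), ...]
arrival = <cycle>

[0] x=2 y=3 t=19
[1] x=1 y=3 t=22 →W
[2] x=0 y=3 t=25 →W
[3] x=0 y=2 t=28 →S
[4] x=0 y=1 t=31 →S
[5] x=0 y=0 t=34 →S

path = [(2,3), (1,3), (0,3), (0,2), (0,1), (0,0)]
arrival = 34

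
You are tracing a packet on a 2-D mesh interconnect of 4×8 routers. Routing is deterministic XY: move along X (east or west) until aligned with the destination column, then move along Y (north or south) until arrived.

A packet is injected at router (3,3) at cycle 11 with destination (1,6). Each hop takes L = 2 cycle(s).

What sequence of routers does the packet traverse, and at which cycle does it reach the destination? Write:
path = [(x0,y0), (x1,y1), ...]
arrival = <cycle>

[0] x=3 y=3 t=11
[1] x=2 y=3 t=13 →W
[2] x=1 y=3 t=15 →W
[3] x=1 y=4 t=17 →N
[4] x=1 y=5 t=19 →N
[5] x=1 y=6 t=21 →N

path = [(3,3), (2,3), (1,3), (1,4), (1,5), (1,6)]
arrival = 21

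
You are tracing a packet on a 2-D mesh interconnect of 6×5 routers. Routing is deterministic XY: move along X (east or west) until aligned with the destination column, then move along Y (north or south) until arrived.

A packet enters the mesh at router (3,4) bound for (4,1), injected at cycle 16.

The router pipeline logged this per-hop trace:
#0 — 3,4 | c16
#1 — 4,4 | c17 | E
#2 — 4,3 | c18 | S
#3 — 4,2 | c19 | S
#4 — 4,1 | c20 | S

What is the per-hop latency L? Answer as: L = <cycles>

From hop 0 (16) to hop 1 (17): +1 cycles.
That increment is L by definition: L = 1.

L = 1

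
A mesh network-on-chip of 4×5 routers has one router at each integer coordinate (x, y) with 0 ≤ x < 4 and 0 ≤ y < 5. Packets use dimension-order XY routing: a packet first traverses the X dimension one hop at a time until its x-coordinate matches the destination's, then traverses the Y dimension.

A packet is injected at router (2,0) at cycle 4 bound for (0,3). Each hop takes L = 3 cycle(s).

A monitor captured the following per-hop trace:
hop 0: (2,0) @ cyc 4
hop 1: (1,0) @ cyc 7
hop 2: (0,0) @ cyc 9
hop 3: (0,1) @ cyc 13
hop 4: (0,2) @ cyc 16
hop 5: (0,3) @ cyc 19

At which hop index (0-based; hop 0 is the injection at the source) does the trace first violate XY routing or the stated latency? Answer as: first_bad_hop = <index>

[1] (-1,+0) / 3c ⇒ ok
[2] (-1,+0) / 2c ⇒ BAD: Δcyc=2≠L

first_bad_hop = 2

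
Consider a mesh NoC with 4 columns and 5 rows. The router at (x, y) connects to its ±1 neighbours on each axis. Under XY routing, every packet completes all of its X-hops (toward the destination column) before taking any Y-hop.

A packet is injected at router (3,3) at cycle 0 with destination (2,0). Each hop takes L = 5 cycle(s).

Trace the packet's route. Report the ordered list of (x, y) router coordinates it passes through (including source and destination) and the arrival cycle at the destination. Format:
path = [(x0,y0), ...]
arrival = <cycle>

src (3,3)  cyc=0
W→(2,3)  cyc=5
S→(2,2)  cyc=10
S→(2,1)  cyc=15
S→(2,0)  cyc=20

path = [(3,3), (2,3), (2,2), (2,1), (2,0)]
arrival = 20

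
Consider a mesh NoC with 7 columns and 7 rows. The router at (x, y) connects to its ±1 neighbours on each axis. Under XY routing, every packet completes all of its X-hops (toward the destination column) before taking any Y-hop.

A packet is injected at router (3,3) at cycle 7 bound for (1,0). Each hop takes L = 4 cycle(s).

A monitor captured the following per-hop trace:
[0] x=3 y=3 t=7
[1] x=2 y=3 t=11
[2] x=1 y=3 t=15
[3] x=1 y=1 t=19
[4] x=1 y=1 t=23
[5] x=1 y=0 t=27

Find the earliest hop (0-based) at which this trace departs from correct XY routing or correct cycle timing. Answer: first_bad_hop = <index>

first_bad_hop = 3

hop 1: step (-1,+0), +4 cyc — ok
hop 2: step (-1,+0), +4 cyc — ok
hop 3: step (+0,-2), +4 cyc — BAD: non-unit step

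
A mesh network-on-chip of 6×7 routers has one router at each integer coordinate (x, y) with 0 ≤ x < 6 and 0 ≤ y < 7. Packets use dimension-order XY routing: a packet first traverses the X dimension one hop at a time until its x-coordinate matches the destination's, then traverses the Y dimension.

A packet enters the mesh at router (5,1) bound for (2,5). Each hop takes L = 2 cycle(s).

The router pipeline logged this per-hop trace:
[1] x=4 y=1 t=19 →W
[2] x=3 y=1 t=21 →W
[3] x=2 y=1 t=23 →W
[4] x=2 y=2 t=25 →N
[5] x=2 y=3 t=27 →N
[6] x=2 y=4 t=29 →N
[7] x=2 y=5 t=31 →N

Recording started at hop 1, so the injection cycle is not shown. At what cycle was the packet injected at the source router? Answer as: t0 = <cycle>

t0 = 17

The first recorded entry is hop 1 at cycle 19.
t0 = cyc[1] − L = 19 − 2 = 17.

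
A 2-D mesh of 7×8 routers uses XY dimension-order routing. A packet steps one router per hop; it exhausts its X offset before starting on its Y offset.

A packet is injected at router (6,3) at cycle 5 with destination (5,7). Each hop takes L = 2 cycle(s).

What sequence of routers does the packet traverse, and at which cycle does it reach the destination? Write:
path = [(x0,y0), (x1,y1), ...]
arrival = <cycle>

  0. router=(6,3) cycle=5 (inject)
  1. router=(5,3) cycle=7 dir=W
  2. router=(5,4) cycle=9 dir=N
  3. router=(5,5) cycle=11 dir=N
  4. router=(5,6) cycle=13 dir=N
  5. router=(5,7) cycle=15 dir=N

path = [(6,3), (5,3), (5,4), (5,5), (5,6), (5,7)]
arrival = 15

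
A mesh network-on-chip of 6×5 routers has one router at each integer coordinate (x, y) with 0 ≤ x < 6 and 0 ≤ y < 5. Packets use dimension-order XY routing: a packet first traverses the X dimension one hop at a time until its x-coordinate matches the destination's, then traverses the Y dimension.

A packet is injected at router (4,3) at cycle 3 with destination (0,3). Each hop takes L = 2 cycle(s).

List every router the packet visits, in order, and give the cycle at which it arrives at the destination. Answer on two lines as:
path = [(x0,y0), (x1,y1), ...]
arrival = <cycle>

t=3: at (4,3)
t=5: at (3,3) after W
t=7: at (2,3) after W
t=9: at (1,3) after W
t=11: at (0,3) after W

path = [(4,3), (3,3), (2,3), (1,3), (0,3)]
arrival = 11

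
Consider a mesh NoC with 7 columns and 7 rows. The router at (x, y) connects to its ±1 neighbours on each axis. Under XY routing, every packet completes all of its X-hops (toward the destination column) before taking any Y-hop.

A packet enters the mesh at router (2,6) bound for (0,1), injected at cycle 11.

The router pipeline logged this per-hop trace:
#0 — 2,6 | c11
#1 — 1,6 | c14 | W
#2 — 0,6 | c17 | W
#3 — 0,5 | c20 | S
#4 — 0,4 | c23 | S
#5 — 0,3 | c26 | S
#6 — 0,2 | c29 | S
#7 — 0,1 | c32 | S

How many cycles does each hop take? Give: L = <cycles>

Between hops 0 and 1 the cycle counter advances 14 − 11 = 3.
That increment is L by definition: L = 3.

L = 3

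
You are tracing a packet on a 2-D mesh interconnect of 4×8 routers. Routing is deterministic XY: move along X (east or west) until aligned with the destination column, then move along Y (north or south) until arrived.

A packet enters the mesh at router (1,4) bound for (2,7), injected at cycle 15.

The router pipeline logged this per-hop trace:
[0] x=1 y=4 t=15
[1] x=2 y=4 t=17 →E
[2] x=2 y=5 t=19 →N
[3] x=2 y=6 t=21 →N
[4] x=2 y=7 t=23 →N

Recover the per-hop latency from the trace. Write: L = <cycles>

cyc[1] − cyc[0] = 17 − 15 = 2.
Per-hop latency L = Δcyc = 2.

L = 2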